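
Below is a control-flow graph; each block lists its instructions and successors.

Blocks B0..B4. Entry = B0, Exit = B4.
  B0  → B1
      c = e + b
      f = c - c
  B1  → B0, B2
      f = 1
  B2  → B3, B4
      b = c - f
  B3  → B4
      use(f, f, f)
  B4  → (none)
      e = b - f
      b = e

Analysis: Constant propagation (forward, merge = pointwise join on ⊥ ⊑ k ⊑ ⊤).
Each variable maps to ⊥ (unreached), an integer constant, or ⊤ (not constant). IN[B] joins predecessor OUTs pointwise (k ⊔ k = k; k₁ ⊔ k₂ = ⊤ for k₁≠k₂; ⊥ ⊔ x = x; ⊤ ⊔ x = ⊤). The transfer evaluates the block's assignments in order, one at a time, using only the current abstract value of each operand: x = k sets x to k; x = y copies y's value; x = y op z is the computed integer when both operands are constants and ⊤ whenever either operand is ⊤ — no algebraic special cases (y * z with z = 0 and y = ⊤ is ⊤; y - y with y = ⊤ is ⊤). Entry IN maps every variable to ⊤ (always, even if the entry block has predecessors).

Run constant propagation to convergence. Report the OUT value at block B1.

Per-block solution:
  B0:   IN=(all ⊤)   OUT=(all ⊤)
  B1:   IN=(all ⊤)   OUT={f:1; rest ⊤}
  B2:   IN={f:1; rest ⊤}   OUT={f:1; rest ⊤}
  B3:   IN={f:1; rest ⊤}   OUT={f:1; rest ⊤}
  B4:   IN={f:1; rest ⊤}   OUT={f:1; rest ⊤}

Merge at B1: IN[B1] = OUT[B0] = {a: ⊤, b: ⊤, c: ⊤, d: ⊤, e: ⊤, f: ⊤}
Applying B1's transfer function to that IN value gives OUT[B1] (row B1 above).

Answer: {a: ⊤, b: ⊤, c: ⊤, d: ⊤, e: ⊤, f: 1}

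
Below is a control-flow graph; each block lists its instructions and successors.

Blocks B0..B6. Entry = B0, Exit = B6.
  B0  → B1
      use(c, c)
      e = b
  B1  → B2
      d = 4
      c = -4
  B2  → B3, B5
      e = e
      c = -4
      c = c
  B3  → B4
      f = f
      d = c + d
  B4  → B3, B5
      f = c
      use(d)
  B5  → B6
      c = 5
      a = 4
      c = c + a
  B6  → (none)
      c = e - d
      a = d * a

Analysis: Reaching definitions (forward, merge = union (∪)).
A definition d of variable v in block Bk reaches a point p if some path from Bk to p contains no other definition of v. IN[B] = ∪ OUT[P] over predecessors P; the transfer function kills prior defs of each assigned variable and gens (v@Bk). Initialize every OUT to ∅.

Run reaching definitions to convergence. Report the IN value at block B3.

Per-block solution:
  B0: | IN={} | OUT={e@B0}
  B1: | IN={e@B0} | OUT={c@B1, d@B1, e@B0}
  B2: | IN={c@B1, d@B1, e@B0} | OUT={c@B2, d@B1, e@B2}
  B3: | IN={c@B2, d@B1, d@B3, e@B2, f@B4} | OUT={c@B2, d@B3, e@B2, f@B3}
  B4: | IN={c@B2, d@B3, e@B2, f@B3} | OUT={c@B2, d@B3, e@B2, f@B4}
  B5: | IN={c@B2, d@B1, d@B3, e@B2, f@B4} | OUT={a@B5, c@B5, d@B1, d@B3, e@B2, f@B4}
  B6: | IN={a@B5, c@B5, d@B1, d@B3, e@B2, f@B4} | OUT={a@B6, c@B6, d@B1, d@B3, e@B2, f@B4}

Merge at B3: IN[B3] = OUT[B2] ⊔ OUT[B4] = {c@B2, d@B1, d@B3, e@B2, f@B4}

Answer: {c@B2, d@B1, d@B3, e@B2, f@B4}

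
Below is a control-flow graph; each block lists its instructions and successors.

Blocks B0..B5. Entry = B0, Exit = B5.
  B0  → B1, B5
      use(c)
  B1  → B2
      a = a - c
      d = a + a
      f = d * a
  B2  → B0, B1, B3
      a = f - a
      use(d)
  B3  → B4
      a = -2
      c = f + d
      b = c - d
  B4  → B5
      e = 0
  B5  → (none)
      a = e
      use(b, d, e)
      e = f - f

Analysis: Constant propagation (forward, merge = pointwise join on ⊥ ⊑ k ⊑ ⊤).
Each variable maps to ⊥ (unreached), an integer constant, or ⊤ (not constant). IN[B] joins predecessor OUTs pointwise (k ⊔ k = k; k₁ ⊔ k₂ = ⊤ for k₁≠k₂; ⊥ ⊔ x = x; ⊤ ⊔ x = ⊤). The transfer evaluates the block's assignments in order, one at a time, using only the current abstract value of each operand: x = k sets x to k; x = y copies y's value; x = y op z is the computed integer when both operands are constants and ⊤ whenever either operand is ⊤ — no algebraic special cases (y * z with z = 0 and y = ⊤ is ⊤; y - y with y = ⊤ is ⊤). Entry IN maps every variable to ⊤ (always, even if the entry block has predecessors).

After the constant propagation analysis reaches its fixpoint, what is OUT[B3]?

Per-block solution:
  B0: | IN=(all ⊤) | OUT=(all ⊤)
  B1: | IN=(all ⊤) | OUT=(all ⊤)
  B2: | IN=(all ⊤) | OUT=(all ⊤)
  B3: | IN=(all ⊤) | OUT={a:-2; rest ⊤}
  B4: | IN={a:-2; rest ⊤} | OUT={a:-2, e:0; rest ⊤}
  B5: | IN=(all ⊤) | OUT=(all ⊤)

Merge at B3: IN[B3] = OUT[B2] = {a: ⊤, b: ⊤, c: ⊤, d: ⊤, e: ⊤, f: ⊤}
Applying B3's transfer function to that IN value gives OUT[B3] (row B3 above).

Answer: {a: -2, b: ⊤, c: ⊤, d: ⊤, e: ⊤, f: ⊤}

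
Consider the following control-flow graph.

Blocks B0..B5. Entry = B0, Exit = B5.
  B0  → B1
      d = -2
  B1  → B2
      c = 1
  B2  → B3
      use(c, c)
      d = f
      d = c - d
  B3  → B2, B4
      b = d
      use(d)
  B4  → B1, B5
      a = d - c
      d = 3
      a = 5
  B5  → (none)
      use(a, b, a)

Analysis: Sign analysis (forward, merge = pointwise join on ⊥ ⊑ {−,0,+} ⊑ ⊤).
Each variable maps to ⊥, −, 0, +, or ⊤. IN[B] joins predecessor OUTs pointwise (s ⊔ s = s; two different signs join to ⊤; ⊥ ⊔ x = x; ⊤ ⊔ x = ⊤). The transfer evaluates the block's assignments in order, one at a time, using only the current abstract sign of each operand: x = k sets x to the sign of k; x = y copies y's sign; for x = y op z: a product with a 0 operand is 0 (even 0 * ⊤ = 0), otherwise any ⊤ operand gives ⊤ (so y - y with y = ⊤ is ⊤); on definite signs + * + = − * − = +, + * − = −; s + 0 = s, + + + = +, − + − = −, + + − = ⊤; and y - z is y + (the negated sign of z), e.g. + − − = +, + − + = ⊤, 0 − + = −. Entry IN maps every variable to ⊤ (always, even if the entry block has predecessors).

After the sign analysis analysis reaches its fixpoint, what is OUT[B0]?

Converged values:
  B0:  IN=(all ⊤)  OUT={d:-; rest ⊤}
  B1:  IN=(all ⊤)  OUT={c:+; rest ⊤}
  B2:  IN={c:+; rest ⊤}  OUT={c:+; rest ⊤}
  B3:  IN={c:+; rest ⊤}  OUT={c:+; rest ⊤}
  B4:  IN={c:+; rest ⊤}  OUT={a:+, c:+, d:+; rest ⊤}
  B5:  IN={a:+, c:+, d:+; rest ⊤}  OUT={a:+, c:+, d:+; rest ⊤}

B0 is the boundary node: IN[B0] = {a: ⊤, b: ⊤, c: ⊤, d: ⊤, e: ⊤, f: ⊤}
Applying B0's transfer function to that IN value gives OUT[B0] (row B0 above).

Answer: {a: ⊤, b: ⊤, c: ⊤, d: -, e: ⊤, f: ⊤}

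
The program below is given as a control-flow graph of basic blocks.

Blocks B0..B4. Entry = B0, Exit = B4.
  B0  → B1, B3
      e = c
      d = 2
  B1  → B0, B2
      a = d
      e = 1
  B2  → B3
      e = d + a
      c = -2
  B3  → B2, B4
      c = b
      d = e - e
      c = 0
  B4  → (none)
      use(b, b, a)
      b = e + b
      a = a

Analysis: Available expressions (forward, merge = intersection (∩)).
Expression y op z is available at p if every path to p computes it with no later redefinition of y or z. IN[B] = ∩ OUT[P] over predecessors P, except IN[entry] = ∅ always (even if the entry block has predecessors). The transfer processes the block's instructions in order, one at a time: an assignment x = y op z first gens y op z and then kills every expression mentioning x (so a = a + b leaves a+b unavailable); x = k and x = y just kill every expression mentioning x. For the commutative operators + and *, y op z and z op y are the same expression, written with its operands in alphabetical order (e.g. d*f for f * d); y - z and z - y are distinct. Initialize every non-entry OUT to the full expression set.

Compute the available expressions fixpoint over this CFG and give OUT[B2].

Answer: {a+d}

Derivation:
Converged values:
  B0:   IN={}   OUT={}
  B1:   IN={}   OUT={}
  B2:   IN={}   OUT={a+d}
  B3:   IN={}   OUT={e-e}
  B4:   IN={e-e}   OUT={e-e}

Merge at B2: IN[B2] = OUT[B1] ∩ OUT[B3] = {}
Applying B2's transfer function to that IN value gives OUT[B2] (row B2 above).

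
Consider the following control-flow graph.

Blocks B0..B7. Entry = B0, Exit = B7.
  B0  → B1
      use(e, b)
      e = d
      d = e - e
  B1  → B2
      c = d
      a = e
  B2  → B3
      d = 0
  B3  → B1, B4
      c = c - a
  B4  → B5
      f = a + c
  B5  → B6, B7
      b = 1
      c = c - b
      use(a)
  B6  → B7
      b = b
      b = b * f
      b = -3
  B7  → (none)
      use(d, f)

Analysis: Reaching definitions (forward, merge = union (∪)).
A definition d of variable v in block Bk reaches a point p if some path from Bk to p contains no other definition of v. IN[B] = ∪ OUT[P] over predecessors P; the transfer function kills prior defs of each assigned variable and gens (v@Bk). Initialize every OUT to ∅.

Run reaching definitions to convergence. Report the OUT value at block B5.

Fixpoint table:
  B0:  IN={}  OUT={d@B0, e@B0}
  B1:  IN={a@B1, c@B3, d@B0, d@B2, e@B0}  OUT={a@B1, c@B1, d@B0, d@B2, e@B0}
  B2:  IN={a@B1, c@B1, d@B0, d@B2, e@B0}  OUT={a@B1, c@B1, d@B2, e@B0}
  B3:  IN={a@B1, c@B1, d@B2, e@B0}  OUT={a@B1, c@B3, d@B2, e@B0}
  B4:  IN={a@B1, c@B3, d@B2, e@B0}  OUT={a@B1, c@B3, d@B2, e@B0, f@B4}
  B5:  IN={a@B1, c@B3, d@B2, e@B0, f@B4}  OUT={a@B1, b@B5, c@B5, d@B2, e@B0, f@B4}
  B6:  IN={a@B1, b@B5, c@B5, d@B2, e@B0, f@B4}  OUT={a@B1, b@B6, c@B5, d@B2, e@B0, f@B4}
  B7:  IN={a@B1, b@B5, b@B6, c@B5, d@B2, e@B0, f@B4}  OUT={a@B1, b@B5, b@B6, c@B5, d@B2, e@B0, f@B4}

Merge at B5: IN[B5] = OUT[B4] = {a@B1, c@B3, d@B2, e@B0, f@B4}
Applying B5's transfer function to that IN value gives OUT[B5] (row B5 above).

Answer: {a@B1, b@B5, c@B5, d@B2, e@B0, f@B4}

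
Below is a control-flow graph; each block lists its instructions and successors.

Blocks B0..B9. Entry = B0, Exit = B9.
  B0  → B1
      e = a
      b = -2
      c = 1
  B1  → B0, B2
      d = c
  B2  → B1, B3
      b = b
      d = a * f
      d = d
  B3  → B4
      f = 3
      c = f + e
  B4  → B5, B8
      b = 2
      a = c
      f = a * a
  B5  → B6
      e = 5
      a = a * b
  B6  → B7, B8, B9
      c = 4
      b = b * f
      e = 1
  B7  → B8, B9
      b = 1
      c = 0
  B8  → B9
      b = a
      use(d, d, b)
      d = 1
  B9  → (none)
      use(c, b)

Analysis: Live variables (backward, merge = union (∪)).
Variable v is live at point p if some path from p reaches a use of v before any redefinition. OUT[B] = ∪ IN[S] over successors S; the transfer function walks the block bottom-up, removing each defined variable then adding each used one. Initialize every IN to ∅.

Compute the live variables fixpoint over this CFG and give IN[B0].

Per-block solution:
  B0:   IN={a, f}   OUT={a, b, c, e, f}
  B1:   IN={a, b, c, e, f}   OUT={a, b, c, e, f}
  B2:   IN={a, b, c, e, f}   OUT={a, b, c, d, e, f}
  B3:   IN={d, e}   OUT={c, d}
  B4:   IN={c, d}   OUT={a, b, c, d, f}
  B5:   IN={a, b, d, f}   OUT={a, b, d, f}
  B6:   IN={a, b, d, f}   OUT={a, b, c, d}
  B7:   IN={a, d}   OUT={a, b, c, d}
  B8:   IN={a, c, d}   OUT={b, c}
  B9:   IN={b, c}   OUT={}

Merge at B0: OUT[B0] = IN[B1] = {a, b, c, e, f}
Applying B0's transfer function to that OUT value gives IN[B0] (row B0 above).

Answer: {a, f}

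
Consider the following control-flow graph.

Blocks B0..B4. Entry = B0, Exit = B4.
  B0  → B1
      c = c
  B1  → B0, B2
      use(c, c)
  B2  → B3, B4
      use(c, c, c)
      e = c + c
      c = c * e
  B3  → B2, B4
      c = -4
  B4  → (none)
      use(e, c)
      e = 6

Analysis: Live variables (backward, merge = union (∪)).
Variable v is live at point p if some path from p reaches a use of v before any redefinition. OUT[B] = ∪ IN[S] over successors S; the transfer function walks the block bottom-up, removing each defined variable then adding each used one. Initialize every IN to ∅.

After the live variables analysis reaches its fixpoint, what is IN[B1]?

Per-block solution:
  B0: | IN={c} | OUT={c}
  B1: | IN={c} | OUT={c}
  B2: | IN={c} | OUT={c, e}
  B3: | IN={e} | OUT={c, e}
  B4: | IN={c, e} | OUT={}

Merge at B1: OUT[B1] = IN[B0] ⊔ IN[B2] = {c}
Applying B1's transfer function to that OUT value gives IN[B1] (row B1 above).

Answer: {c}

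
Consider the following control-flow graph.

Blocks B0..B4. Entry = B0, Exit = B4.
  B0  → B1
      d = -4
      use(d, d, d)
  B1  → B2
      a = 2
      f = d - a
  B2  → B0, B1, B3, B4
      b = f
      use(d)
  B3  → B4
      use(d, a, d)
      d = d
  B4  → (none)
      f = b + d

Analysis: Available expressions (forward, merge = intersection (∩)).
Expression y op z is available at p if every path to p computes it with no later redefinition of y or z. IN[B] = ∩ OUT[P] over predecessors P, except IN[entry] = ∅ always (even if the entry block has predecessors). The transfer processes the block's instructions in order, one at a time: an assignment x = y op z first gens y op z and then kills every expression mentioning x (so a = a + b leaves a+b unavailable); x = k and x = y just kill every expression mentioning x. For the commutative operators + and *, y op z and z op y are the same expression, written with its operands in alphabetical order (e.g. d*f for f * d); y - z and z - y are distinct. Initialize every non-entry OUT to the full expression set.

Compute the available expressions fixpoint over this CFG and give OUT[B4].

Answer: {b+d}

Trace:
Fixpoint table:
  B0:  IN={}  OUT={}
  B1:  IN={}  OUT={d-a}
  B2:  IN={d-a}  OUT={d-a}
  B3:  IN={d-a}  OUT={}
  B4:  IN={}  OUT={b+d}

Merge at B4: IN[B4] = OUT[B2] ∩ OUT[B3] = {}
Applying B4's transfer function to that IN value gives OUT[B4] (row B4 above).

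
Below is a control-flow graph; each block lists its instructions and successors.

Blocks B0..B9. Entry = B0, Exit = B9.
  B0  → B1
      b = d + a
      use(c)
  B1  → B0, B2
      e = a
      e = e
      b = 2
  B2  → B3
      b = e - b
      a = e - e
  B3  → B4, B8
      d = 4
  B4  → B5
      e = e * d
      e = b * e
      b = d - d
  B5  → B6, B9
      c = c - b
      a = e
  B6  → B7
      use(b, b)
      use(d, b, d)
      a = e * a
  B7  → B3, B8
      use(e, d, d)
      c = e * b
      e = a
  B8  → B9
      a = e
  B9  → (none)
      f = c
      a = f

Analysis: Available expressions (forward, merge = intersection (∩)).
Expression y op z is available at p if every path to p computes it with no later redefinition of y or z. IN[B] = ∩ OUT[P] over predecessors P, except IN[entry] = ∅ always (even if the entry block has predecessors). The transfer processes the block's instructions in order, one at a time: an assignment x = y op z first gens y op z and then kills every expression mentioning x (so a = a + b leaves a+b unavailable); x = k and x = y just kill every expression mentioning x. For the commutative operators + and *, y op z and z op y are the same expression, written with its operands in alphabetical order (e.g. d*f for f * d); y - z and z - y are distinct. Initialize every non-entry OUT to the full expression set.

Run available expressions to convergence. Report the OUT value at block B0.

Per-block solution:
  B0:  IN={}  OUT={a+d}
  B1:  IN={a+d}  OUT={a+d}
  B2:  IN={a+d}  OUT={e-e}
  B3:  IN={}  OUT={}
  B4:  IN={}  OUT={d-d}
  B5:  IN={d-d}  OUT={d-d}
  B6:  IN={d-d}  OUT={d-d}
  B7:  IN={d-d}  OUT={d-d}
  B8:  IN={}  OUT={}
  B9:  IN={}  OUT={}

Merge at B0 (entry node, so the boundary value {} is joined with the incoming edge(s)): IN[B0] = {} ∩ OUT[B1] = {}
Applying B0's transfer function to that IN value gives OUT[B0] (row B0 above).

Answer: {a+d}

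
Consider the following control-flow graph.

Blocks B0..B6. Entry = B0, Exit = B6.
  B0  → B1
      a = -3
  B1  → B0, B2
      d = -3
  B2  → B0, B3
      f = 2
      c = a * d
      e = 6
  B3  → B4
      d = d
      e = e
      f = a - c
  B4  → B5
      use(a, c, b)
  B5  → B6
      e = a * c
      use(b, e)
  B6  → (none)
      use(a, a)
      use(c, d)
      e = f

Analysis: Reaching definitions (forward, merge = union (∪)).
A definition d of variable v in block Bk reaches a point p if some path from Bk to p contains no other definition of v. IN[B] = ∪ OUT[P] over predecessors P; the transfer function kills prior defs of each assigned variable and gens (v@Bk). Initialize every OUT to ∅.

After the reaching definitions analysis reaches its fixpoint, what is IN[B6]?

Per-block solution:
  B0: | IN={a@B0, c@B2, d@B1, e@B2, f@B2} | OUT={a@B0, c@B2, d@B1, e@B2, f@B2}
  B1: | IN={a@B0, c@B2, d@B1, e@B2, f@B2} | OUT={a@B0, c@B2, d@B1, e@B2, f@B2}
  B2: | IN={a@B0, c@B2, d@B1, e@B2, f@B2} | OUT={a@B0, c@B2, d@B1, e@B2, f@B2}
  B3: | IN={a@B0, c@B2, d@B1, e@B2, f@B2} | OUT={a@B0, c@B2, d@B3, e@B3, f@B3}
  B4: | IN={a@B0, c@B2, d@B3, e@B3, f@B3} | OUT={a@B0, c@B2, d@B3, e@B3, f@B3}
  B5: | IN={a@B0, c@B2, d@B3, e@B3, f@B3} | OUT={a@B0, c@B2, d@B3, e@B5, f@B3}
  B6: | IN={a@B0, c@B2, d@B3, e@B5, f@B3} | OUT={a@B0, c@B2, d@B3, e@B6, f@B3}

Merge at B6: IN[B6] = OUT[B5] = {a@B0, c@B2, d@B3, e@B5, f@B3}

Answer: {a@B0, c@B2, d@B3, e@B5, f@B3}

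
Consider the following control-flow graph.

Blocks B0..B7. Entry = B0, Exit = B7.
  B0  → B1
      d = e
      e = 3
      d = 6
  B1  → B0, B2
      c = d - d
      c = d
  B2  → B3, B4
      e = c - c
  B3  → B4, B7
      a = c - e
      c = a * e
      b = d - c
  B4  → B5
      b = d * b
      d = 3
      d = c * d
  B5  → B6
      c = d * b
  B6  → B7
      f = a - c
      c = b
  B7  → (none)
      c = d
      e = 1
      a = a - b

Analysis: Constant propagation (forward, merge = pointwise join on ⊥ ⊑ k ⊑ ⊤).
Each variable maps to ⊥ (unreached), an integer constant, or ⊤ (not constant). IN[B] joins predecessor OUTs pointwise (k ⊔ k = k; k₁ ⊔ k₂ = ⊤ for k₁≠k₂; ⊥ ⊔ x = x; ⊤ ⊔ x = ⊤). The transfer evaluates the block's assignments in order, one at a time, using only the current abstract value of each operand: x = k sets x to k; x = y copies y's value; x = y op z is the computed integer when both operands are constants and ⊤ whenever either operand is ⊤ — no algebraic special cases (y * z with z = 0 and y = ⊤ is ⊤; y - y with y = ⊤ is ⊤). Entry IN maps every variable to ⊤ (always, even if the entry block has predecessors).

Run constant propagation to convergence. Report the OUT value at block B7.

Answer: {a: ⊤, b: ⊤, c: ⊤, d: ⊤, e: 1, f: ⊤}

Derivation:
Per-block solution:
  B0:   IN=(all ⊤)   OUT={d:6, e:3; rest ⊤}
  B1:   IN={d:6, e:3; rest ⊤}   OUT={c:6, d:6, e:3; rest ⊤}
  B2:   IN={c:6, d:6, e:3; rest ⊤}   OUT={c:6, d:6, e:0; rest ⊤}
  B3:   IN={c:6, d:6, e:0; rest ⊤}   OUT={a:6, b:6, c:0, d:6, e:0; rest ⊤}
  B4:   IN={d:6, e:0; rest ⊤}   OUT={e:0; rest ⊤}
  B5:   IN={e:0; rest ⊤}   OUT={e:0; rest ⊤}
  B6:   IN={e:0; rest ⊤}   OUT={e:0; rest ⊤}
  B7:   IN={e:0; rest ⊤}   OUT={e:1; rest ⊤}

Merge at B7: IN[B7] = OUT[B3] ⊔ OUT[B6] = {a: ⊤, b: ⊤, c: ⊤, d: ⊤, e: 0, f: ⊤}
Applying B7's transfer function to that IN value gives OUT[B7] (row B7 above).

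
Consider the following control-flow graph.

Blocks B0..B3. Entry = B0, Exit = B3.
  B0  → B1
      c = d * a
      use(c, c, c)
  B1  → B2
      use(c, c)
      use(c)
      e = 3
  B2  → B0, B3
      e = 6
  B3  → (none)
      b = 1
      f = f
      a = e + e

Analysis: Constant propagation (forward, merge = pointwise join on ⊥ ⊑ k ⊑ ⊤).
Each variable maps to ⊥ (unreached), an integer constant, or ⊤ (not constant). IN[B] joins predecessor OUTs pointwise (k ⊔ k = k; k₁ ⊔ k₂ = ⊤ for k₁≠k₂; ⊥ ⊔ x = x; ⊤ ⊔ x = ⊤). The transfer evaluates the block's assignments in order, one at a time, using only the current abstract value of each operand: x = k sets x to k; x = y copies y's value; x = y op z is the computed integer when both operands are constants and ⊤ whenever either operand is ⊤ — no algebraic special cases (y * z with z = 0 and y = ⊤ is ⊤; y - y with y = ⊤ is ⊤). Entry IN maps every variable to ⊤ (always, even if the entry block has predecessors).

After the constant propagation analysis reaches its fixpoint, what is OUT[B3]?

Converged values:
  B0:  IN=(all ⊤)  OUT=(all ⊤)
  B1:  IN=(all ⊤)  OUT={e:3; rest ⊤}
  B2:  IN={e:3; rest ⊤}  OUT={e:6; rest ⊤}
  B3:  IN={e:6; rest ⊤}  OUT={a:12, b:1, e:6; rest ⊤}

Merge at B3: IN[B3] = OUT[B2] = {a: ⊤, b: ⊤, c: ⊤, d: ⊤, e: 6, f: ⊤}
Applying B3's transfer function to that IN value gives OUT[B3] (row B3 above).

Answer: {a: 12, b: 1, c: ⊤, d: ⊤, e: 6, f: ⊤}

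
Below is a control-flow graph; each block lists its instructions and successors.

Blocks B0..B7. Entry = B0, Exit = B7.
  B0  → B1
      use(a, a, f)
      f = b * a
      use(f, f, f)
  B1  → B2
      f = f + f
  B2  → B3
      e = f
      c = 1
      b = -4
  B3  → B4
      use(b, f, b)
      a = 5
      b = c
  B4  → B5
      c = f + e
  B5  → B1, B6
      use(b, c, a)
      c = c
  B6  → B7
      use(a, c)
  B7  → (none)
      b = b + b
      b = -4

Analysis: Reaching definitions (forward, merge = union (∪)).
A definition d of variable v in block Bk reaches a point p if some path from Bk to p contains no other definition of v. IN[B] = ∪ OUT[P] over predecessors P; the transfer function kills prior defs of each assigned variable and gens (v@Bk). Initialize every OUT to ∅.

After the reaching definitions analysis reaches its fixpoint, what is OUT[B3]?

Answer: {a@B3, b@B3, c@B2, e@B2, f@B1}

Derivation:
Converged values:
  B0: | IN={} | OUT={f@B0}
  B1: | IN={a@B3, b@B3, c@B5, e@B2, f@B0, f@B1} | OUT={a@B3, b@B3, c@B5, e@B2, f@B1}
  B2: | IN={a@B3, b@B3, c@B5, e@B2, f@B1} | OUT={a@B3, b@B2, c@B2, e@B2, f@B1}
  B3: | IN={a@B3, b@B2, c@B2, e@B2, f@B1} | OUT={a@B3, b@B3, c@B2, e@B2, f@B1}
  B4: | IN={a@B3, b@B3, c@B2, e@B2, f@B1} | OUT={a@B3, b@B3, c@B4, e@B2, f@B1}
  B5: | IN={a@B3, b@B3, c@B4, e@B2, f@B1} | OUT={a@B3, b@B3, c@B5, e@B2, f@B1}
  B6: | IN={a@B3, b@B3, c@B5, e@B2, f@B1} | OUT={a@B3, b@B3, c@B5, e@B2, f@B1}
  B7: | IN={a@B3, b@B3, c@B5, e@B2, f@B1} | OUT={a@B3, b@B7, c@B5, e@B2, f@B1}

Merge at B3: IN[B3] = OUT[B2] = {a@B3, b@B2, c@B2, e@B2, f@B1}
Applying B3's transfer function to that IN value gives OUT[B3] (row B3 above).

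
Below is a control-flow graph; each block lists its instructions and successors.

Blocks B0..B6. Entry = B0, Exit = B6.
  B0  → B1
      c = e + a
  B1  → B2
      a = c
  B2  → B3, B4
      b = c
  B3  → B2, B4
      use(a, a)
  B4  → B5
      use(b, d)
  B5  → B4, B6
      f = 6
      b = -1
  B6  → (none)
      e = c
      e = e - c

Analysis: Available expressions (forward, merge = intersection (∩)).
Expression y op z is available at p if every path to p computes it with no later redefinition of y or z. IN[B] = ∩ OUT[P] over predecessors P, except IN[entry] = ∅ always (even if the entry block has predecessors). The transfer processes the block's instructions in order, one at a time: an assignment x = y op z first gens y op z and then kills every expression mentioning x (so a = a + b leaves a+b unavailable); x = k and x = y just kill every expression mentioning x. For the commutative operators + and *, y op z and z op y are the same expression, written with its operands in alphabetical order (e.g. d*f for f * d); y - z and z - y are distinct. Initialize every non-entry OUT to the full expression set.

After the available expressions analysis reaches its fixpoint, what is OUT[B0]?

Fixpoint table:
  B0:   IN={}   OUT={a+e}
  B1:   IN={a+e}   OUT={}
  B2:   IN={}   OUT={}
  B3:   IN={}   OUT={}
  B4:   IN={}   OUT={}
  B5:   IN={}   OUT={}
  B6:   IN={}   OUT={}

B0 is the boundary node: IN[B0] = {}
Applying B0's transfer function to that IN value gives OUT[B0] (row B0 above).

Answer: {a+e}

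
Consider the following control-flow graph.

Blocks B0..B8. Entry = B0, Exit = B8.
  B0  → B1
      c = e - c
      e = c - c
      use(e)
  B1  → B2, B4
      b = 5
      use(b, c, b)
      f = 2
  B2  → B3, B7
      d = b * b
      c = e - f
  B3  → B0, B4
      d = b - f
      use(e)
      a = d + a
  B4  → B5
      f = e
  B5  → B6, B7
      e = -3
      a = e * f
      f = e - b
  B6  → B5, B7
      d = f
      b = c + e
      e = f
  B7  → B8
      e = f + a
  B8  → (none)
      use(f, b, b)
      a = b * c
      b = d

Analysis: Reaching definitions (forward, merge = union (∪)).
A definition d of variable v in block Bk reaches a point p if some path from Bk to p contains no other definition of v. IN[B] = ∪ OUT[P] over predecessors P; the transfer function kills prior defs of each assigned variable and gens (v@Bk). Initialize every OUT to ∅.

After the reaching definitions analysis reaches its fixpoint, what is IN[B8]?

Per-block solution:
  B0:   IN={a@B3, b@B1, c@B2, d@B3, e@B0, f@B1}   OUT={a@B3, b@B1, c@B0, d@B3, e@B0, f@B1}
  B1:   IN={a@B3, b@B1, c@B0, d@B3, e@B0, f@B1}   OUT={a@B3, b@B1, c@B0, d@B3, e@B0, f@B1}
  B2:   IN={a@B3, b@B1, c@B0, d@B3, e@B0, f@B1}   OUT={a@B3, b@B1, c@B2, d@B2, e@B0, f@B1}
  B3:   IN={a@B3, b@B1, c@B2, d@B2, e@B0, f@B1}   OUT={a@B3, b@B1, c@B2, d@B3, e@B0, f@B1}
  B4:   IN={a@B3, b@B1, c@B0, c@B2, d@B3, e@B0, f@B1}   OUT={a@B3, b@B1, c@B0, c@B2, d@B3, e@B0, f@B4}
  B5:   IN={a@B3, a@B5, b@B1, b@B6, c@B0, c@B2, d@B3, d@B6, e@B0, e@B6, f@B4, f@B5}   OUT={a@B5, b@B1, b@B6, c@B0, c@B2, d@B3, d@B6, e@B5, f@B5}
  B6:   IN={a@B5, b@B1, b@B6, c@B0, c@B2, d@B3, d@B6, e@B5, f@B5}   OUT={a@B5, b@B6, c@B0, c@B2, d@B6, e@B6, f@B5}
  B7:   IN={a@B3, a@B5, b@B1, b@B6, c@B0, c@B2, d@B2, d@B3, d@B6, e@B0, e@B5, e@B6, f@B1, f@B5}   OUT={a@B3, a@B5, b@B1, b@B6, c@B0, c@B2, d@B2, d@B3, d@B6, e@B7, f@B1, f@B5}
  B8:   IN={a@B3, a@B5, b@B1, b@B6, c@B0, c@B2, d@B2, d@B3, d@B6, e@B7, f@B1, f@B5}   OUT={a@B8, b@B8, c@B0, c@B2, d@B2, d@B3, d@B6, e@B7, f@B1, f@B5}

Merge at B8: IN[B8] = OUT[B7] = {a@B3, a@B5, b@B1, b@B6, c@B0, c@B2, d@B2, d@B3, d@B6, e@B7, f@B1, f@B5}

Answer: {a@B3, a@B5, b@B1, b@B6, c@B0, c@B2, d@B2, d@B3, d@B6, e@B7, f@B1, f@B5}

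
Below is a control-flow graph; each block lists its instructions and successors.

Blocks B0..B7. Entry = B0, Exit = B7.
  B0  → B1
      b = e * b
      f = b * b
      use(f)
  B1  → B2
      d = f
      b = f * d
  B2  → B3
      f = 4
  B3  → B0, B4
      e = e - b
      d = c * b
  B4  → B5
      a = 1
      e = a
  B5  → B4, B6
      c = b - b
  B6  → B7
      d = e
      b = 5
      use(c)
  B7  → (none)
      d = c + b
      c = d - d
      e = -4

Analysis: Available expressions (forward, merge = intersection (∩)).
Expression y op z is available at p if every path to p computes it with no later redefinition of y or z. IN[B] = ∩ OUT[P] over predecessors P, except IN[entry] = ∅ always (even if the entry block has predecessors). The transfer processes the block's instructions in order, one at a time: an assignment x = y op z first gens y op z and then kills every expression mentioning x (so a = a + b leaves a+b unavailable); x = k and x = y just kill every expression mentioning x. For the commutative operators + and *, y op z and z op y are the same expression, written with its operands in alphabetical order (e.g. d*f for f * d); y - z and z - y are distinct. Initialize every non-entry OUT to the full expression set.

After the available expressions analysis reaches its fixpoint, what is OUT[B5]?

Per-block solution:
  B0:  IN={}  OUT={b*b}
  B1:  IN={b*b}  OUT={d*f}
  B2:  IN={d*f}  OUT={}
  B3:  IN={}  OUT={b*c}
  B4:  IN={}  OUT={}
  B5:  IN={}  OUT={b-b}
  B6:  IN={b-b}  OUT={}
  B7:  IN={}  OUT={d-d}

Merge at B5: IN[B5] = OUT[B4] = {}
Applying B5's transfer function to that IN value gives OUT[B5] (row B5 above).

Answer: {b-b}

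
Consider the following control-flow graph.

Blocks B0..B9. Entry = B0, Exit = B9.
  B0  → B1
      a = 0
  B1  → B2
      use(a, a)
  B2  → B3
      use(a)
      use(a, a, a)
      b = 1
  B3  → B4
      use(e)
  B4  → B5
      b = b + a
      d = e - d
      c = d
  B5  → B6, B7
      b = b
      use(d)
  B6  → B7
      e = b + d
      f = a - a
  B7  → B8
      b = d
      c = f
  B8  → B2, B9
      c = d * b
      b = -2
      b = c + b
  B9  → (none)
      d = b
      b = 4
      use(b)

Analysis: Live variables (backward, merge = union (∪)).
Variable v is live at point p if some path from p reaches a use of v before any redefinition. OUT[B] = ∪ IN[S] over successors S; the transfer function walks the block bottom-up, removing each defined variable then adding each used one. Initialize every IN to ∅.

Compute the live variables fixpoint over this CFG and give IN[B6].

Answer: {a, b, d}

Derivation:
Converged values:
  B0: | IN={d, e, f} | OUT={a, d, e, f}
  B1: | IN={a, d, e, f} | OUT={a, d, e, f}
  B2: | IN={a, d, e, f} | OUT={a, b, d, e, f}
  B3: | IN={a, b, d, e, f} | OUT={a, b, d, e, f}
  B4: | IN={a, b, d, e, f} | OUT={a, b, d, e, f}
  B5: | IN={a, b, d, e, f} | OUT={a, b, d, e, f}
  B6: | IN={a, b, d} | OUT={a, d, e, f}
  B7: | IN={a, d, e, f} | OUT={a, b, d, e, f}
  B8: | IN={a, b, d, e, f} | OUT={a, b, d, e, f}
  B9: | IN={b} | OUT={}

Merge at B6: OUT[B6] = IN[B7] = {a, d, e, f}
Applying B6's transfer function to that OUT value gives IN[B6] (row B6 above).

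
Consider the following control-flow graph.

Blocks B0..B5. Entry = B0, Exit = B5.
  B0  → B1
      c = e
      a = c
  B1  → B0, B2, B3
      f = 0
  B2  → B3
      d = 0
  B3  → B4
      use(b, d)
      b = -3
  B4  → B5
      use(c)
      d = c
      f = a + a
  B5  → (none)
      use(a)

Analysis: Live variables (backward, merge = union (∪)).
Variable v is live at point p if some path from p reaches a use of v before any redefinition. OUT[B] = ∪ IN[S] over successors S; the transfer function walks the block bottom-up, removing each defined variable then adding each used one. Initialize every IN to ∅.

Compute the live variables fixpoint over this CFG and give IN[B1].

Answer: {a, b, c, d, e}

Derivation:
Fixpoint table:
  B0:  IN={b, d, e}  OUT={a, b, c, d, e}
  B1:  IN={a, b, c, d, e}  OUT={a, b, c, d, e}
  B2:  IN={a, b, c}  OUT={a, b, c, d}
  B3:  IN={a, b, c, d}  OUT={a, c}
  B4:  IN={a, c}  OUT={a}
  B5:  IN={a}  OUT={}

Merge at B1: OUT[B1] = IN[B0] ⊔ IN[B2] ⊔ IN[B3] = {a, b, c, d, e}
Applying B1's transfer function to that OUT value gives IN[B1] (row B1 above).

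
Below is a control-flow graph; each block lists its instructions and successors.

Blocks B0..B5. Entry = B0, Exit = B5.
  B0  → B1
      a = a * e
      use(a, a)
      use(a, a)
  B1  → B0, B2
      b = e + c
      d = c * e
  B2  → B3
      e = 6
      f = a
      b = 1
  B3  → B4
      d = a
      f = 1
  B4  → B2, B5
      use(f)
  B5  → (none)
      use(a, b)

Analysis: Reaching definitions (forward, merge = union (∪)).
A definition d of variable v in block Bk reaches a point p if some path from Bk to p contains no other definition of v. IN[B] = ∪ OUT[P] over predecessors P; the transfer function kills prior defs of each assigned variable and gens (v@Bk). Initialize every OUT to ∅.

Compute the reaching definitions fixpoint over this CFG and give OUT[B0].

Fixpoint table:
  B0:   IN={a@B0, b@B1, d@B1}   OUT={a@B0, b@B1, d@B1}
  B1:   IN={a@B0, b@B1, d@B1}   OUT={a@B0, b@B1, d@B1}
  B2:   IN={a@B0, b@B1, b@B2, d@B1, d@B3, e@B2, f@B3}   OUT={a@B0, b@B2, d@B1, d@B3, e@B2, f@B2}
  B3:   IN={a@B0, b@B2, d@B1, d@B3, e@B2, f@B2}   OUT={a@B0, b@B2, d@B3, e@B2, f@B3}
  B4:   IN={a@B0, b@B2, d@B3, e@B2, f@B3}   OUT={a@B0, b@B2, d@B3, e@B2, f@B3}
  B5:   IN={a@B0, b@B2, d@B3, e@B2, f@B3}   OUT={a@B0, b@B2, d@B3, e@B2, f@B3}

Merge at B0 (entry node, so the boundary value {} is joined with the incoming edge(s)): IN[B0] = {} ⊔ OUT[B1] = {a@B0, b@B1, d@B1}
Applying B0's transfer function to that IN value gives OUT[B0] (row B0 above).

Answer: {a@B0, b@B1, d@B1}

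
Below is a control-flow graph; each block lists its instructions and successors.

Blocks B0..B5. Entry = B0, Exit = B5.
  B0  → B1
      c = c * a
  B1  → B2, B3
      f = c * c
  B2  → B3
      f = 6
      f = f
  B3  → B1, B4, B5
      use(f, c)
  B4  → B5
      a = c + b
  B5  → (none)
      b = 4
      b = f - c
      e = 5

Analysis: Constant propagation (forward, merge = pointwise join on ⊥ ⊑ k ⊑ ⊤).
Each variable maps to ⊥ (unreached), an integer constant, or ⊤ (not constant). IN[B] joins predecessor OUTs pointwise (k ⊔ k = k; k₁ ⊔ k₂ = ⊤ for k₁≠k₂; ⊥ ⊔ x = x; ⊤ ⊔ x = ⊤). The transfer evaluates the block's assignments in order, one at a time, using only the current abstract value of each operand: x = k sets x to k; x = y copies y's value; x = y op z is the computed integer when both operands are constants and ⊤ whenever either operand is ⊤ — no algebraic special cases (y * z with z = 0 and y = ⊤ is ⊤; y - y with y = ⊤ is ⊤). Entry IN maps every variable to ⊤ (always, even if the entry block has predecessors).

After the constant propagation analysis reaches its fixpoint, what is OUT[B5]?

Answer: {a: ⊤, b: ⊤, c: ⊤, d: ⊤, e: 5, f: ⊤}

Working:
Converged values:
  B0:   IN=(all ⊤)   OUT=(all ⊤)
  B1:   IN=(all ⊤)   OUT=(all ⊤)
  B2:   IN=(all ⊤)   OUT={f:6; rest ⊤}
  B3:   IN=(all ⊤)   OUT=(all ⊤)
  B4:   IN=(all ⊤)   OUT=(all ⊤)
  B5:   IN=(all ⊤)   OUT={e:5; rest ⊤}

Merge at B5: IN[B5] = OUT[B3] ⊔ OUT[B4] = {a: ⊤, b: ⊤, c: ⊤, d: ⊤, e: ⊤, f: ⊤}
Applying B5's transfer function to that IN value gives OUT[B5] (row B5 above).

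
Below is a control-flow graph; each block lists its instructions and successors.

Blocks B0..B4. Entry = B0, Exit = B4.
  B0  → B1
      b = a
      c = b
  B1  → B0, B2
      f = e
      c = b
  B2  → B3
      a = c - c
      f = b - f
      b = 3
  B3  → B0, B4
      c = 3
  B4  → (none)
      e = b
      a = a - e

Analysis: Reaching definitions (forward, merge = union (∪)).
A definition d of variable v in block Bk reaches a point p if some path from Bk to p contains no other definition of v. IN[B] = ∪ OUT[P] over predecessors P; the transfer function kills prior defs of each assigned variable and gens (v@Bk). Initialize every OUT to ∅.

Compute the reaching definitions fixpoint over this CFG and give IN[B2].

Fixpoint table:
  B0: | IN={a@B2, b@B0, b@B2, c@B1, c@B3, f@B1, f@B2} | OUT={a@B2, b@B0, c@B0, f@B1, f@B2}
  B1: | IN={a@B2, b@B0, c@B0, f@B1, f@B2} | OUT={a@B2, b@B0, c@B1, f@B1}
  B2: | IN={a@B2, b@B0, c@B1, f@B1} | OUT={a@B2, b@B2, c@B1, f@B2}
  B3: | IN={a@B2, b@B2, c@B1, f@B2} | OUT={a@B2, b@B2, c@B3, f@B2}
  B4: | IN={a@B2, b@B2, c@B3, f@B2} | OUT={a@B4, b@B2, c@B3, e@B4, f@B2}

Merge at B2: IN[B2] = OUT[B1] = {a@B2, b@B0, c@B1, f@B1}

Answer: {a@B2, b@B0, c@B1, f@B1}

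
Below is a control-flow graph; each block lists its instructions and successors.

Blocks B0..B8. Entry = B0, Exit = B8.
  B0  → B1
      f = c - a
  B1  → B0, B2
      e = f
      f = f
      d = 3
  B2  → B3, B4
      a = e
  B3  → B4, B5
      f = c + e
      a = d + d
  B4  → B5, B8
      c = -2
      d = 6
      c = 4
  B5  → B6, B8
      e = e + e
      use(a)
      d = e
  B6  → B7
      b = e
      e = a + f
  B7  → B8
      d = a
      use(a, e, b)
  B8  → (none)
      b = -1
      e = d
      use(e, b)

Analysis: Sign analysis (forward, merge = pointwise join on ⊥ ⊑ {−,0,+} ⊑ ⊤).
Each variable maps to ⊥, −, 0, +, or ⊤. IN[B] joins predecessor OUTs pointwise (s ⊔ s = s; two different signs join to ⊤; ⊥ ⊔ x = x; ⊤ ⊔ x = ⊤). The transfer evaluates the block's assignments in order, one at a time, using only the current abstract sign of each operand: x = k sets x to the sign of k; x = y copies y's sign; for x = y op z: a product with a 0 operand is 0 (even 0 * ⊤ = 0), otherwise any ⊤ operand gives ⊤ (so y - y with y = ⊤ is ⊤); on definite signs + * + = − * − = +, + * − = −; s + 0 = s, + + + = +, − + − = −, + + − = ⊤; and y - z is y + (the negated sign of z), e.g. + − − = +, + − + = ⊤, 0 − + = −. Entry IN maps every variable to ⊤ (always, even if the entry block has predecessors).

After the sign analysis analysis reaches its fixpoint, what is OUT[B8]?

Fixpoint table:
  B0:   IN=(all ⊤)   OUT=(all ⊤)
  B1:   IN=(all ⊤)   OUT={d:+; rest ⊤}
  B2:   IN={d:+; rest ⊤}   OUT={d:+; rest ⊤}
  B3:   IN={d:+; rest ⊤}   OUT={a:+, d:+; rest ⊤}
  B4:   IN={d:+; rest ⊤}   OUT={c:+, d:+; rest ⊤}
  B5:   IN={d:+; rest ⊤}   OUT=(all ⊤)
  B6:   IN=(all ⊤)   OUT=(all ⊤)
  B7:   IN=(all ⊤)   OUT=(all ⊤)
  B8:   IN=(all ⊤)   OUT={b:-; rest ⊤}

Merge at B8: IN[B8] = OUT[B4] ⊔ OUT[B5] ⊔ OUT[B7] = {a: ⊤, b: ⊤, c: ⊤, d: ⊤, e: ⊤, f: ⊤}
Applying B8's transfer function to that IN value gives OUT[B8] (row B8 above).

Answer: {a: ⊤, b: -, c: ⊤, d: ⊤, e: ⊤, f: ⊤}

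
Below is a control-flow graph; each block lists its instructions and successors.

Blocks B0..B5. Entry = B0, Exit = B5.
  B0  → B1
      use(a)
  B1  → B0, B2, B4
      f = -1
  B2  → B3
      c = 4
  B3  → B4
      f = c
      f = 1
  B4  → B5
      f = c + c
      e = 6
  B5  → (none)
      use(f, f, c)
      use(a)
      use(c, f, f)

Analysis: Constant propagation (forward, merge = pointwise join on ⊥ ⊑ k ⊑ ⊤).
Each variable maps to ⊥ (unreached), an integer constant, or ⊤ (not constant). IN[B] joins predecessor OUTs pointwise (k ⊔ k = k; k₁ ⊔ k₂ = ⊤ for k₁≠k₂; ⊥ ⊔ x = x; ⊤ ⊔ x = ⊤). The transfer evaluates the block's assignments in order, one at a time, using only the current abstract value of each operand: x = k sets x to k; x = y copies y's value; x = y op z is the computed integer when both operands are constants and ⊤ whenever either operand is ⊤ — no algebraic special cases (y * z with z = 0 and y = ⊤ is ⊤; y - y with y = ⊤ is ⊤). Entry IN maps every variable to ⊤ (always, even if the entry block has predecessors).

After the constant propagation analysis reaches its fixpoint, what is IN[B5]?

Answer: {a: ⊤, b: ⊤, c: ⊤, d: ⊤, e: 6, f: ⊤}

Derivation:
Fixpoint table:
  B0:  IN=(all ⊤)  OUT=(all ⊤)
  B1:  IN=(all ⊤)  OUT={f:-1; rest ⊤}
  B2:  IN={f:-1; rest ⊤}  OUT={c:4, f:-1; rest ⊤}
  B3:  IN={c:4, f:-1; rest ⊤}  OUT={c:4, f:1; rest ⊤}
  B4:  IN=(all ⊤)  OUT={e:6; rest ⊤}
  B5:  IN={e:6; rest ⊤}  OUT={e:6; rest ⊤}

Merge at B5: IN[B5] = OUT[B4] = {a: ⊤, b: ⊤, c: ⊤, d: ⊤, e: 6, f: ⊤}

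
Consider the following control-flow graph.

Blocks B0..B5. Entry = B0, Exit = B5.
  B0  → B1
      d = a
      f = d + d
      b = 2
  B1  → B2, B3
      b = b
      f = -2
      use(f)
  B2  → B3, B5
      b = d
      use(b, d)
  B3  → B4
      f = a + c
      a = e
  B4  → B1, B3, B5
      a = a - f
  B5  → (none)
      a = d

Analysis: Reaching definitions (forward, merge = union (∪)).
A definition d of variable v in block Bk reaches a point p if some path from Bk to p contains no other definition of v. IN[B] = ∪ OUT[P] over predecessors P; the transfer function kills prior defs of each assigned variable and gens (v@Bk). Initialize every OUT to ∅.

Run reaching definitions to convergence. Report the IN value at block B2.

Per-block solution:
  B0:   IN={}   OUT={b@B0, d@B0, f@B0}
  B1:   IN={a@B4, b@B0, b@B1, b@B2, d@B0, f@B0, f@B3}   OUT={a@B4, b@B1, d@B0, f@B1}
  B2:   IN={a@B4, b@B1, d@B0, f@B1}   OUT={a@B4, b@B2, d@B0, f@B1}
  B3:   IN={a@B4, b@B1, b@B2, d@B0, f@B1, f@B3}   OUT={a@B3, b@B1, b@B2, d@B0, f@B3}
  B4:   IN={a@B3, b@B1, b@B2, d@B0, f@B3}   OUT={a@B4, b@B1, b@B2, d@B0, f@B3}
  B5:   IN={a@B4, b@B1, b@B2, d@B0, f@B1, f@B3}   OUT={a@B5, b@B1, b@B2, d@B0, f@B1, f@B3}

Merge at B2: IN[B2] = OUT[B1] = {a@B4, b@B1, d@B0, f@B1}

Answer: {a@B4, b@B1, d@B0, f@B1}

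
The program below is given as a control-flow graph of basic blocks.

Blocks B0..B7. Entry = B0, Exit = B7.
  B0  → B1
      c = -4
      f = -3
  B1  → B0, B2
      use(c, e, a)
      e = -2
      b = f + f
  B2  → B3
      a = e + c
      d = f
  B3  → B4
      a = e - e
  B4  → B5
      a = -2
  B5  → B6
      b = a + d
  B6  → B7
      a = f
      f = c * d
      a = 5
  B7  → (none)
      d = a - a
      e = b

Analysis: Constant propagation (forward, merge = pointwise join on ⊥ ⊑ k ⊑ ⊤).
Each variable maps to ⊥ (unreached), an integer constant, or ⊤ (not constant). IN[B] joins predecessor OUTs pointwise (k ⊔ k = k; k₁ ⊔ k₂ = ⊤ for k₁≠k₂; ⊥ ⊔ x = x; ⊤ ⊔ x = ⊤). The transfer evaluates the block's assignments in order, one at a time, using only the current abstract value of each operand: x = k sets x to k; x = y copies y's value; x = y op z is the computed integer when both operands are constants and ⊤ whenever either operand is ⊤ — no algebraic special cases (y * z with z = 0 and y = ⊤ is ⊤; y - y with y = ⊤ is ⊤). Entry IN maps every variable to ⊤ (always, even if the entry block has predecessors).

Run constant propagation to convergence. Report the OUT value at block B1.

Answer: {a: ⊤, b: -6, c: -4, d: ⊤, e: -2, f: -3}

Working:
Fixpoint table:
  B0:  IN=(all ⊤)  OUT={c:-4, f:-3; rest ⊤}
  B1:  IN={c:-4, f:-3; rest ⊤}  OUT={b:-6, c:-4, e:-2, f:-3; rest ⊤}
  B2:  IN={b:-6, c:-4, e:-2, f:-3; rest ⊤}  OUT={a:-6, b:-6, c:-4, d:-3, e:-2, f:-3; rest ⊤}
  B3:  IN={a:-6, b:-6, c:-4, d:-3, e:-2, f:-3; rest ⊤}  OUT={a:0, b:-6, c:-4, d:-3, e:-2, f:-3; rest ⊤}
  B4:  IN={a:0, b:-6, c:-4, d:-3, e:-2, f:-3; rest ⊤}  OUT={a:-2, b:-6, c:-4, d:-3, e:-2, f:-3; rest ⊤}
  B5:  IN={a:-2, b:-6, c:-4, d:-3, e:-2, f:-3; rest ⊤}  OUT={a:-2, b:-5, c:-4, d:-3, e:-2, f:-3; rest ⊤}
  B6:  IN={a:-2, b:-5, c:-4, d:-3, e:-2, f:-3; rest ⊤}  OUT={a:5, b:-5, c:-4, d:-3, e:-2, f:12; rest ⊤}
  B7:  IN={a:5, b:-5, c:-4, d:-3, e:-2, f:12; rest ⊤}  OUT={a:5, b:-5, c:-4, d:0, e:-5, f:12; rest ⊤}

Merge at B1: IN[B1] = OUT[B0] = {a: ⊤, b: ⊤, c: -4, d: ⊤, e: ⊤, f: -3}
Applying B1's transfer function to that IN value gives OUT[B1] (row B1 above).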